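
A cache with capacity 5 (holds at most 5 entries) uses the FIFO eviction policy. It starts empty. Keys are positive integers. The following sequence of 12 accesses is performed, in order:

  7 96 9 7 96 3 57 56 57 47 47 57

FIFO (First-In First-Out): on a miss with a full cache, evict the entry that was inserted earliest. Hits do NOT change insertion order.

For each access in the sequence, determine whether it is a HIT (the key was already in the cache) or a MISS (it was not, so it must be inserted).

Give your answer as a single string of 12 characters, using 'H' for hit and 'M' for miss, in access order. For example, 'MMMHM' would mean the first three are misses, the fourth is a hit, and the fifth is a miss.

FIFO simulation (capacity=5):
  1. access 7: MISS. Cache (old->new): [7]
  2. access 96: MISS. Cache (old->new): [7 96]
  3. access 9: MISS. Cache (old->new): [7 96 9]
  4. access 7: HIT. Cache (old->new): [7 96 9]
  5. access 96: HIT. Cache (old->new): [7 96 9]
  6. access 3: MISS. Cache (old->new): [7 96 9 3]
  7. access 57: MISS. Cache (old->new): [7 96 9 3 57]
  8. access 56: MISS, evict 7. Cache (old->new): [96 9 3 57 56]
  9. access 57: HIT. Cache (old->new): [96 9 3 57 56]
  10. access 47: MISS, evict 96. Cache (old->new): [9 3 57 56 47]
  11. access 47: HIT. Cache (old->new): [9 3 57 56 47]
  12. access 57: HIT. Cache (old->new): [9 3 57 56 47]
Total: 5 hits, 7 misses, 2 evictions

Answer: MMMHHMMMHMHH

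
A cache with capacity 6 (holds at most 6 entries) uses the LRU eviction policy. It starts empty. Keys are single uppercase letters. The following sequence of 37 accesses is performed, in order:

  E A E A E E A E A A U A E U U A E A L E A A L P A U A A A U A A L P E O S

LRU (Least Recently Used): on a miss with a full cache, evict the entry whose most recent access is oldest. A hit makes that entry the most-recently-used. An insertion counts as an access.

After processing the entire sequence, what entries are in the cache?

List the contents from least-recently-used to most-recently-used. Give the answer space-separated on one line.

Answer: A L P E O S

Derivation:
LRU simulation (capacity=6):
  1. access E: MISS. Cache (LRU->MRU): [E]
  2. access A: MISS. Cache (LRU->MRU): [E A]
  3. access E: HIT. Cache (LRU->MRU): [A E]
  4. access A: HIT. Cache (LRU->MRU): [E A]
  5. access E: HIT. Cache (LRU->MRU): [A E]
  6. access E: HIT. Cache (LRU->MRU): [A E]
  7. access A: HIT. Cache (LRU->MRU): [E A]
  8. access E: HIT. Cache (LRU->MRU): [A E]
  9. access A: HIT. Cache (LRU->MRU): [E A]
  10. access A: HIT. Cache (LRU->MRU): [E A]
  11. access U: MISS. Cache (LRU->MRU): [E A U]
  12. access A: HIT. Cache (LRU->MRU): [E U A]
  13. access E: HIT. Cache (LRU->MRU): [U A E]
  14. access U: HIT. Cache (LRU->MRU): [A E U]
  15. access U: HIT. Cache (LRU->MRU): [A E U]
  16. access A: HIT. Cache (LRU->MRU): [E U A]
  17. access E: HIT. Cache (LRU->MRU): [U A E]
  18. access A: HIT. Cache (LRU->MRU): [U E A]
  19. access L: MISS. Cache (LRU->MRU): [U E A L]
  20. access E: HIT. Cache (LRU->MRU): [U A L E]
  21. access A: HIT. Cache (LRU->MRU): [U L E A]
  22. access A: HIT. Cache (LRU->MRU): [U L E A]
  23. access L: HIT. Cache (LRU->MRU): [U E A L]
  24. access P: MISS. Cache (LRU->MRU): [U E A L P]
  25. access A: HIT. Cache (LRU->MRU): [U E L P A]
  26. access U: HIT. Cache (LRU->MRU): [E L P A U]
  27. access A: HIT. Cache (LRU->MRU): [E L P U A]
  28. access A: HIT. Cache (LRU->MRU): [E L P U A]
  29. access A: HIT. Cache (LRU->MRU): [E L P U A]
  30. access U: HIT. Cache (LRU->MRU): [E L P A U]
  31. access A: HIT. Cache (LRU->MRU): [E L P U A]
  32. access A: HIT. Cache (LRU->MRU): [E L P U A]
  33. access L: HIT. Cache (LRU->MRU): [E P U A L]
  34. access P: HIT. Cache (LRU->MRU): [E U A L P]
  35. access E: HIT. Cache (LRU->MRU): [U A L P E]
  36. access O: MISS. Cache (LRU->MRU): [U A L P E O]
  37. access S: MISS, evict U. Cache (LRU->MRU): [A L P E O S]
Total: 30 hits, 7 misses, 1 evictions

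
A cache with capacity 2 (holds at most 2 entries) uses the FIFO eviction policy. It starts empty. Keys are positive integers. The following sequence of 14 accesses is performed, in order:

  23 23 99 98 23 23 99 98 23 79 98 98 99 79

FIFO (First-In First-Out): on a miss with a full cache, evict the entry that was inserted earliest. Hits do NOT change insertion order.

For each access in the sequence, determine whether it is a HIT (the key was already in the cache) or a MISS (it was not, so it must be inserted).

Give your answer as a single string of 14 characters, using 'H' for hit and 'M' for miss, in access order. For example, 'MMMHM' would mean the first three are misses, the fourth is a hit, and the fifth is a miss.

Answer: MHMMMHMMMMMHMM

Derivation:
FIFO simulation (capacity=2):
  1. access 23: MISS. Cache (old->new): [23]
  2. access 23: HIT. Cache (old->new): [23]
  3. access 99: MISS. Cache (old->new): [23 99]
  4. access 98: MISS, evict 23. Cache (old->new): [99 98]
  5. access 23: MISS, evict 99. Cache (old->new): [98 23]
  6. access 23: HIT. Cache (old->new): [98 23]
  7. access 99: MISS, evict 98. Cache (old->new): [23 99]
  8. access 98: MISS, evict 23. Cache (old->new): [99 98]
  9. access 23: MISS, evict 99. Cache (old->new): [98 23]
  10. access 79: MISS, evict 98. Cache (old->new): [23 79]
  11. access 98: MISS, evict 23. Cache (old->new): [79 98]
  12. access 98: HIT. Cache (old->new): [79 98]
  13. access 99: MISS, evict 79. Cache (old->new): [98 99]
  14. access 79: MISS, evict 98. Cache (old->new): [99 79]
Total: 3 hits, 11 misses, 9 evictions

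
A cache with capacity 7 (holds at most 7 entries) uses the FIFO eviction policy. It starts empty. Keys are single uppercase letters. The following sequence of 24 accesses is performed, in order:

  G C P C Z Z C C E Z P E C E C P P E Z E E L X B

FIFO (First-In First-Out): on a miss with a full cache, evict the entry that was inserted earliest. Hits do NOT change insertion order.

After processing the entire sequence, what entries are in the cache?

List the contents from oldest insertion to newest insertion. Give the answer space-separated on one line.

FIFO simulation (capacity=7):
  1. access G: MISS. Cache (old->new): [G]
  2. access C: MISS. Cache (old->new): [G C]
  3. access P: MISS. Cache (old->new): [G C P]
  4. access C: HIT. Cache (old->new): [G C P]
  5. access Z: MISS. Cache (old->new): [G C P Z]
  6. access Z: HIT. Cache (old->new): [G C P Z]
  7. access C: HIT. Cache (old->new): [G C P Z]
  8. access C: HIT. Cache (old->new): [G C P Z]
  9. access E: MISS. Cache (old->new): [G C P Z E]
  10. access Z: HIT. Cache (old->new): [G C P Z E]
  11. access P: HIT. Cache (old->new): [G C P Z E]
  12. access E: HIT. Cache (old->new): [G C P Z E]
  13. access C: HIT. Cache (old->new): [G C P Z E]
  14. access E: HIT. Cache (old->new): [G C P Z E]
  15. access C: HIT. Cache (old->new): [G C P Z E]
  16. access P: HIT. Cache (old->new): [G C P Z E]
  17. access P: HIT. Cache (old->new): [G C P Z E]
  18. access E: HIT. Cache (old->new): [G C P Z E]
  19. access Z: HIT. Cache (old->new): [G C P Z E]
  20. access E: HIT. Cache (old->new): [G C P Z E]
  21. access E: HIT. Cache (old->new): [G C P Z E]
  22. access L: MISS. Cache (old->new): [G C P Z E L]
  23. access X: MISS. Cache (old->new): [G C P Z E L X]
  24. access B: MISS, evict G. Cache (old->new): [C P Z E L X B]
Total: 16 hits, 8 misses, 1 evictions

Answer: C P Z E L X B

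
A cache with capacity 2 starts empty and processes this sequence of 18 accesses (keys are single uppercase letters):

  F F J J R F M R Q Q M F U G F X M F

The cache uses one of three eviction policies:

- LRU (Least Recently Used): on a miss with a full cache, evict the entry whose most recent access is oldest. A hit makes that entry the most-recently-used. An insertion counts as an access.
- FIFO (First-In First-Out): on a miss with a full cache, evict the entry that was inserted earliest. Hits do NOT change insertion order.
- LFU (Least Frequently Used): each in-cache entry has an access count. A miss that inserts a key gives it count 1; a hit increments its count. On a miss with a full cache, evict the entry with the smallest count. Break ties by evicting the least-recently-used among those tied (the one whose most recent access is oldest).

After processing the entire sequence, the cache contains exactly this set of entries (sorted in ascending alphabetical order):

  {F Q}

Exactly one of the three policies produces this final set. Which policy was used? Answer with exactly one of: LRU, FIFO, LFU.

Simulating under each policy and comparing final sets:
  LRU: final set = {F M} -> differs
  FIFO: final set = {F M} -> differs
  LFU: final set = {F Q} -> MATCHES target
Only LFU produces the target set.

Answer: LFU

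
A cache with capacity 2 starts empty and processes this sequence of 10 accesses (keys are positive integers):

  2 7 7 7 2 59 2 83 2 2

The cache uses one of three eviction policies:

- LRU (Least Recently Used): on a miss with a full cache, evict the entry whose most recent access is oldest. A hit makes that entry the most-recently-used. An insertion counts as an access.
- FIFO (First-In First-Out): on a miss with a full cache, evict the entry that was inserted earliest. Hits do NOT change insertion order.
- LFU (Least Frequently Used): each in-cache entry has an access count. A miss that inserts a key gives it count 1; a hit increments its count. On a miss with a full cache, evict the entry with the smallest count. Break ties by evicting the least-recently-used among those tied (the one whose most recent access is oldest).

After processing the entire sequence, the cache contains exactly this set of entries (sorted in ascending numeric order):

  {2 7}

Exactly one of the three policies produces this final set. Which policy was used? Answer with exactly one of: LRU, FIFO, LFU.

Answer: LFU

Derivation:
Simulating under each policy and comparing final sets:
  LRU: final set = {2 83} -> differs
  FIFO: final set = {2 83} -> differs
  LFU: final set = {2 7} -> MATCHES target
Only LFU produces the target set.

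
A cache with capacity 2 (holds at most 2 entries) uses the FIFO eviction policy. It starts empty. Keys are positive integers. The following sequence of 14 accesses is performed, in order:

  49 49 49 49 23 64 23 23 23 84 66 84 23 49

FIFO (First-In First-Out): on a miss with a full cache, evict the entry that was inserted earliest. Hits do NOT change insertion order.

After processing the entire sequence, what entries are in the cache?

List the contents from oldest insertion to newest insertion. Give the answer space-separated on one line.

FIFO simulation (capacity=2):
  1. access 49: MISS. Cache (old->new): [49]
  2. access 49: HIT. Cache (old->new): [49]
  3. access 49: HIT. Cache (old->new): [49]
  4. access 49: HIT. Cache (old->new): [49]
  5. access 23: MISS. Cache (old->new): [49 23]
  6. access 64: MISS, evict 49. Cache (old->new): [23 64]
  7. access 23: HIT. Cache (old->new): [23 64]
  8. access 23: HIT. Cache (old->new): [23 64]
  9. access 23: HIT. Cache (old->new): [23 64]
  10. access 84: MISS, evict 23. Cache (old->new): [64 84]
  11. access 66: MISS, evict 64. Cache (old->new): [84 66]
  12. access 84: HIT. Cache (old->new): [84 66]
  13. access 23: MISS, evict 84. Cache (old->new): [66 23]
  14. access 49: MISS, evict 66. Cache (old->new): [23 49]
Total: 7 hits, 7 misses, 5 evictions

Answer: 23 49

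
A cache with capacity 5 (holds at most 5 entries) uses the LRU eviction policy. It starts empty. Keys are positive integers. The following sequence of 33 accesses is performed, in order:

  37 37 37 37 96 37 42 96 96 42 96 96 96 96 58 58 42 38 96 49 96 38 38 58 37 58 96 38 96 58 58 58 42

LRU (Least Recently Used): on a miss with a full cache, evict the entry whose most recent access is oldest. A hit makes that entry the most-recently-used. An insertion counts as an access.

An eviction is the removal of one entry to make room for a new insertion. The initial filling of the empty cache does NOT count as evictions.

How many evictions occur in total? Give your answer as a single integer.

LRU simulation (capacity=5):
  1. access 37: MISS. Cache (LRU->MRU): [37]
  2. access 37: HIT. Cache (LRU->MRU): [37]
  3. access 37: HIT. Cache (LRU->MRU): [37]
  4. access 37: HIT. Cache (LRU->MRU): [37]
  5. access 96: MISS. Cache (LRU->MRU): [37 96]
  6. access 37: HIT. Cache (LRU->MRU): [96 37]
  7. access 42: MISS. Cache (LRU->MRU): [96 37 42]
  8. access 96: HIT. Cache (LRU->MRU): [37 42 96]
  9. access 96: HIT. Cache (LRU->MRU): [37 42 96]
  10. access 42: HIT. Cache (LRU->MRU): [37 96 42]
  11. access 96: HIT. Cache (LRU->MRU): [37 42 96]
  12. access 96: HIT. Cache (LRU->MRU): [37 42 96]
  13. access 96: HIT. Cache (LRU->MRU): [37 42 96]
  14. access 96: HIT. Cache (LRU->MRU): [37 42 96]
  15. access 58: MISS. Cache (LRU->MRU): [37 42 96 58]
  16. access 58: HIT. Cache (LRU->MRU): [37 42 96 58]
  17. access 42: HIT. Cache (LRU->MRU): [37 96 58 42]
  18. access 38: MISS. Cache (LRU->MRU): [37 96 58 42 38]
  19. access 96: HIT. Cache (LRU->MRU): [37 58 42 38 96]
  20. access 49: MISS, evict 37. Cache (LRU->MRU): [58 42 38 96 49]
  21. access 96: HIT. Cache (LRU->MRU): [58 42 38 49 96]
  22. access 38: HIT. Cache (LRU->MRU): [58 42 49 96 38]
  23. access 38: HIT. Cache (LRU->MRU): [58 42 49 96 38]
  24. access 58: HIT. Cache (LRU->MRU): [42 49 96 38 58]
  25. access 37: MISS, evict 42. Cache (LRU->MRU): [49 96 38 58 37]
  26. access 58: HIT. Cache (LRU->MRU): [49 96 38 37 58]
  27. access 96: HIT. Cache (LRU->MRU): [49 38 37 58 96]
  28. access 38: HIT. Cache (LRU->MRU): [49 37 58 96 38]
  29. access 96: HIT. Cache (LRU->MRU): [49 37 58 38 96]
  30. access 58: HIT. Cache (LRU->MRU): [49 37 38 96 58]
  31. access 58: HIT. Cache (LRU->MRU): [49 37 38 96 58]
  32. access 58: HIT. Cache (LRU->MRU): [49 37 38 96 58]
  33. access 42: MISS, evict 49. Cache (LRU->MRU): [37 38 96 58 42]
Total: 25 hits, 8 misses, 3 evictions

Answer: 3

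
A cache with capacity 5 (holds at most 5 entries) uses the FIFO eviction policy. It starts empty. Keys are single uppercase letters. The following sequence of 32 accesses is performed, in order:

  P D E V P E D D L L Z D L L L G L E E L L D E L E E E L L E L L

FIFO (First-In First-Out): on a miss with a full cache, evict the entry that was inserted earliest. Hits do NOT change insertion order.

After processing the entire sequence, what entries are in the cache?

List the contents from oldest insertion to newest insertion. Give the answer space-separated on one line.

Answer: L Z G D E

Derivation:
FIFO simulation (capacity=5):
  1. access P: MISS. Cache (old->new): [P]
  2. access D: MISS. Cache (old->new): [P D]
  3. access E: MISS. Cache (old->new): [P D E]
  4. access V: MISS. Cache (old->new): [P D E V]
  5. access P: HIT. Cache (old->new): [P D E V]
  6. access E: HIT. Cache (old->new): [P D E V]
  7. access D: HIT. Cache (old->new): [P D E V]
  8. access D: HIT. Cache (old->new): [P D E V]
  9. access L: MISS. Cache (old->new): [P D E V L]
  10. access L: HIT. Cache (old->new): [P D E V L]
  11. access Z: MISS, evict P. Cache (old->new): [D E V L Z]
  12. access D: HIT. Cache (old->new): [D E V L Z]
  13. access L: HIT. Cache (old->new): [D E V L Z]
  14. access L: HIT. Cache (old->new): [D E V L Z]
  15. access L: HIT. Cache (old->new): [D E V L Z]
  16. access G: MISS, evict D. Cache (old->new): [E V L Z G]
  17. access L: HIT. Cache (old->new): [E V L Z G]
  18. access E: HIT. Cache (old->new): [E V L Z G]
  19. access E: HIT. Cache (old->new): [E V L Z G]
  20. access L: HIT. Cache (old->new): [E V L Z G]
  21. access L: HIT. Cache (old->new): [E V L Z G]
  22. access D: MISS, evict E. Cache (old->new): [V L Z G D]
  23. access E: MISS, evict V. Cache (old->new): [L Z G D E]
  24. access L: HIT. Cache (old->new): [L Z G D E]
  25. access E: HIT. Cache (old->new): [L Z G D E]
  26. access E: HIT. Cache (old->new): [L Z G D E]
  27. access E: HIT. Cache (old->new): [L Z G D E]
  28. access L: HIT. Cache (old->new): [L Z G D E]
  29. access L: HIT. Cache (old->new): [L Z G D E]
  30. access E: HIT. Cache (old->new): [L Z G D E]
  31. access L: HIT. Cache (old->new): [L Z G D E]
  32. access L: HIT. Cache (old->new): [L Z G D E]
Total: 23 hits, 9 misses, 4 evictions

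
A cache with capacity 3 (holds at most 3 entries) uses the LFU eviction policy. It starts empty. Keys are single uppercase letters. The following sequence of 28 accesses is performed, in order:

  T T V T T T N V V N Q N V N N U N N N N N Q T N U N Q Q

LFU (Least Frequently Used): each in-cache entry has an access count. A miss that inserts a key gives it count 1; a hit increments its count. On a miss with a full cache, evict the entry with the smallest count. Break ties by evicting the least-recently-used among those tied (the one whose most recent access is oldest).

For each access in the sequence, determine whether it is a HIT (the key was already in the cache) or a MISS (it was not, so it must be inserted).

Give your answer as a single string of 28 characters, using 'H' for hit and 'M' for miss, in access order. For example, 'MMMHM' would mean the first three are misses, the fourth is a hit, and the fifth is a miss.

LFU simulation (capacity=3):
  1. access T: MISS. Cache: [T(c=1)]
  2. access T: HIT, count now 2. Cache: [T(c=2)]
  3. access V: MISS. Cache: [V(c=1) T(c=2)]
  4. access T: HIT, count now 3. Cache: [V(c=1) T(c=3)]
  5. access T: HIT, count now 4. Cache: [V(c=1) T(c=4)]
  6. access T: HIT, count now 5. Cache: [V(c=1) T(c=5)]
  7. access N: MISS. Cache: [V(c=1) N(c=1) T(c=5)]
  8. access V: HIT, count now 2. Cache: [N(c=1) V(c=2) T(c=5)]
  9. access V: HIT, count now 3. Cache: [N(c=1) V(c=3) T(c=5)]
  10. access N: HIT, count now 2. Cache: [N(c=2) V(c=3) T(c=5)]
  11. access Q: MISS, evict N(c=2). Cache: [Q(c=1) V(c=3) T(c=5)]
  12. access N: MISS, evict Q(c=1). Cache: [N(c=1) V(c=3) T(c=5)]
  13. access V: HIT, count now 4. Cache: [N(c=1) V(c=4) T(c=5)]
  14. access N: HIT, count now 2. Cache: [N(c=2) V(c=4) T(c=5)]
  15. access N: HIT, count now 3. Cache: [N(c=3) V(c=4) T(c=5)]
  16. access U: MISS, evict N(c=3). Cache: [U(c=1) V(c=4) T(c=5)]
  17. access N: MISS, evict U(c=1). Cache: [N(c=1) V(c=4) T(c=5)]
  18. access N: HIT, count now 2. Cache: [N(c=2) V(c=4) T(c=5)]
  19. access N: HIT, count now 3. Cache: [N(c=3) V(c=4) T(c=5)]
  20. access N: HIT, count now 4. Cache: [V(c=4) N(c=4) T(c=5)]
  21. access N: HIT, count now 5. Cache: [V(c=4) T(c=5) N(c=5)]
  22. access Q: MISS, evict V(c=4). Cache: [Q(c=1) T(c=5) N(c=5)]
  23. access T: HIT, count now 6. Cache: [Q(c=1) N(c=5) T(c=6)]
  24. access N: HIT, count now 6. Cache: [Q(c=1) T(c=6) N(c=6)]
  25. access U: MISS, evict Q(c=1). Cache: [U(c=1) T(c=6) N(c=6)]
  26. access N: HIT, count now 7. Cache: [U(c=1) T(c=6) N(c=7)]
  27. access Q: MISS, evict U(c=1). Cache: [Q(c=1) T(c=6) N(c=7)]
  28. access Q: HIT, count now 2. Cache: [Q(c=2) T(c=6) N(c=7)]
Total: 18 hits, 10 misses, 7 evictions

Answer: MHMHHHMHHHMMHHHMMHHHHMHHMHMH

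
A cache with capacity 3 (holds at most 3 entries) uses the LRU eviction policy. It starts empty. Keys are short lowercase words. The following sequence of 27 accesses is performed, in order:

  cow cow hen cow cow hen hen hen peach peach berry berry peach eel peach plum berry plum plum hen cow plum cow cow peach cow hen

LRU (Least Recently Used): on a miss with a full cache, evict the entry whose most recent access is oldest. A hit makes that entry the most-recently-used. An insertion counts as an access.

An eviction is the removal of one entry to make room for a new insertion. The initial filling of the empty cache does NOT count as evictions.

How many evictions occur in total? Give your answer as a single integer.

LRU simulation (capacity=3):
  1. access cow: MISS. Cache (LRU->MRU): [cow]
  2. access cow: HIT. Cache (LRU->MRU): [cow]
  3. access hen: MISS. Cache (LRU->MRU): [cow hen]
  4. access cow: HIT. Cache (LRU->MRU): [hen cow]
  5. access cow: HIT. Cache (LRU->MRU): [hen cow]
  6. access hen: HIT. Cache (LRU->MRU): [cow hen]
  7. access hen: HIT. Cache (LRU->MRU): [cow hen]
  8. access hen: HIT. Cache (LRU->MRU): [cow hen]
  9. access peach: MISS. Cache (LRU->MRU): [cow hen peach]
  10. access peach: HIT. Cache (LRU->MRU): [cow hen peach]
  11. access berry: MISS, evict cow. Cache (LRU->MRU): [hen peach berry]
  12. access berry: HIT. Cache (LRU->MRU): [hen peach berry]
  13. access peach: HIT. Cache (LRU->MRU): [hen berry peach]
  14. access eel: MISS, evict hen. Cache (LRU->MRU): [berry peach eel]
  15. access peach: HIT. Cache (LRU->MRU): [berry eel peach]
  16. access plum: MISS, evict berry. Cache (LRU->MRU): [eel peach plum]
  17. access berry: MISS, evict eel. Cache (LRU->MRU): [peach plum berry]
  18. access plum: HIT. Cache (LRU->MRU): [peach berry plum]
  19. access plum: HIT. Cache (LRU->MRU): [peach berry plum]
  20. access hen: MISS, evict peach. Cache (LRU->MRU): [berry plum hen]
  21. access cow: MISS, evict berry. Cache (LRU->MRU): [plum hen cow]
  22. access plum: HIT. Cache (LRU->MRU): [hen cow plum]
  23. access cow: HIT. Cache (LRU->MRU): [hen plum cow]
  24. access cow: HIT. Cache (LRU->MRU): [hen plum cow]
  25. access peach: MISS, evict hen. Cache (LRU->MRU): [plum cow peach]
  26. access cow: HIT. Cache (LRU->MRU): [plum peach cow]
  27. access hen: MISS, evict plum. Cache (LRU->MRU): [peach cow hen]
Total: 16 hits, 11 misses, 8 evictions

Answer: 8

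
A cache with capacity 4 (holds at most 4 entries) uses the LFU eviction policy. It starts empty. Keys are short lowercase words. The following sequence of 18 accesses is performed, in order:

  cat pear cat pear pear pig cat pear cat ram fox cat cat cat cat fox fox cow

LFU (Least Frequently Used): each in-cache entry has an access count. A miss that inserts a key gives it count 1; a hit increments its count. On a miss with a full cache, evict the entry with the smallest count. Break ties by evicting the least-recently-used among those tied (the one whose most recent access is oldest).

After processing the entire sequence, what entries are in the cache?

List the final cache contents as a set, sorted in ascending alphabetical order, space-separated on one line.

LFU simulation (capacity=4):
  1. access cat: MISS. Cache: [cat(c=1)]
  2. access pear: MISS. Cache: [cat(c=1) pear(c=1)]
  3. access cat: HIT, count now 2. Cache: [pear(c=1) cat(c=2)]
  4. access pear: HIT, count now 2. Cache: [cat(c=2) pear(c=2)]
  5. access pear: HIT, count now 3. Cache: [cat(c=2) pear(c=3)]
  6. access pig: MISS. Cache: [pig(c=1) cat(c=2) pear(c=3)]
  7. access cat: HIT, count now 3. Cache: [pig(c=1) pear(c=3) cat(c=3)]
  8. access pear: HIT, count now 4. Cache: [pig(c=1) cat(c=3) pear(c=4)]
  9. access cat: HIT, count now 4. Cache: [pig(c=1) pear(c=4) cat(c=4)]
  10. access ram: MISS. Cache: [pig(c=1) ram(c=1) pear(c=4) cat(c=4)]
  11. access fox: MISS, evict pig(c=1). Cache: [ram(c=1) fox(c=1) pear(c=4) cat(c=4)]
  12. access cat: HIT, count now 5. Cache: [ram(c=1) fox(c=1) pear(c=4) cat(c=5)]
  13. access cat: HIT, count now 6. Cache: [ram(c=1) fox(c=1) pear(c=4) cat(c=6)]
  14. access cat: HIT, count now 7. Cache: [ram(c=1) fox(c=1) pear(c=4) cat(c=7)]
  15. access cat: HIT, count now 8. Cache: [ram(c=1) fox(c=1) pear(c=4) cat(c=8)]
  16. access fox: HIT, count now 2. Cache: [ram(c=1) fox(c=2) pear(c=4) cat(c=8)]
  17. access fox: HIT, count now 3. Cache: [ram(c=1) fox(c=3) pear(c=4) cat(c=8)]
  18. access cow: MISS, evict ram(c=1). Cache: [cow(c=1) fox(c=3) pear(c=4) cat(c=8)]
Total: 12 hits, 6 misses, 2 evictions

Answer: cat cow fox pear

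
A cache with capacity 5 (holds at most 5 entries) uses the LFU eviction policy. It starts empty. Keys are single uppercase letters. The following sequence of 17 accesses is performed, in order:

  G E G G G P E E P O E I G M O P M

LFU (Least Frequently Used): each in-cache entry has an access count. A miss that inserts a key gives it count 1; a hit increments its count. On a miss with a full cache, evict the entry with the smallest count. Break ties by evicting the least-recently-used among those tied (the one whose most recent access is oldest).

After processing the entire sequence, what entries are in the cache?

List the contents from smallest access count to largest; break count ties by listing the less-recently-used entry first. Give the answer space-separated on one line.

LFU simulation (capacity=5):
  1. access G: MISS. Cache: [G(c=1)]
  2. access E: MISS. Cache: [G(c=1) E(c=1)]
  3. access G: HIT, count now 2. Cache: [E(c=1) G(c=2)]
  4. access G: HIT, count now 3. Cache: [E(c=1) G(c=3)]
  5. access G: HIT, count now 4. Cache: [E(c=1) G(c=4)]
  6. access P: MISS. Cache: [E(c=1) P(c=1) G(c=4)]
  7. access E: HIT, count now 2. Cache: [P(c=1) E(c=2) G(c=4)]
  8. access E: HIT, count now 3. Cache: [P(c=1) E(c=3) G(c=4)]
  9. access P: HIT, count now 2. Cache: [P(c=2) E(c=3) G(c=4)]
  10. access O: MISS. Cache: [O(c=1) P(c=2) E(c=3) G(c=4)]
  11. access E: HIT, count now 4. Cache: [O(c=1) P(c=2) G(c=4) E(c=4)]
  12. access I: MISS. Cache: [O(c=1) I(c=1) P(c=2) G(c=4) E(c=4)]
  13. access G: HIT, count now 5. Cache: [O(c=1) I(c=1) P(c=2) E(c=4) G(c=5)]
  14. access M: MISS, evict O(c=1). Cache: [I(c=1) M(c=1) P(c=2) E(c=4) G(c=5)]
  15. access O: MISS, evict I(c=1). Cache: [M(c=1) O(c=1) P(c=2) E(c=4) G(c=5)]
  16. access P: HIT, count now 3. Cache: [M(c=1) O(c=1) P(c=3) E(c=4) G(c=5)]
  17. access M: HIT, count now 2. Cache: [O(c=1) M(c=2) P(c=3) E(c=4) G(c=5)]
Total: 10 hits, 7 misses, 2 evictions

Answer: O M P E G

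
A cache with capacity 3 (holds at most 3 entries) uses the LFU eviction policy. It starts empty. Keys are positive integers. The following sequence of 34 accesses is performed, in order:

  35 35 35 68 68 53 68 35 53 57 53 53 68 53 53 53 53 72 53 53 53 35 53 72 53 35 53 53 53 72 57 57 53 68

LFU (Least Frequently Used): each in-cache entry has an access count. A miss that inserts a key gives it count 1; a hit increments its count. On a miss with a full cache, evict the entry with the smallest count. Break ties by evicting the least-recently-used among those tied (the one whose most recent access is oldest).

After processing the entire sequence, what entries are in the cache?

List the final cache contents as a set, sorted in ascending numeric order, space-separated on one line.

Answer: 53 57 68

Derivation:
LFU simulation (capacity=3):
  1. access 35: MISS. Cache: [35(c=1)]
  2. access 35: HIT, count now 2. Cache: [35(c=2)]
  3. access 35: HIT, count now 3. Cache: [35(c=3)]
  4. access 68: MISS. Cache: [68(c=1) 35(c=3)]
  5. access 68: HIT, count now 2. Cache: [68(c=2) 35(c=3)]
  6. access 53: MISS. Cache: [53(c=1) 68(c=2) 35(c=3)]
  7. access 68: HIT, count now 3. Cache: [53(c=1) 35(c=3) 68(c=3)]
  8. access 35: HIT, count now 4. Cache: [53(c=1) 68(c=3) 35(c=4)]
  9. access 53: HIT, count now 2. Cache: [53(c=2) 68(c=3) 35(c=4)]
  10. access 57: MISS, evict 53(c=2). Cache: [57(c=1) 68(c=3) 35(c=4)]
  11. access 53: MISS, evict 57(c=1). Cache: [53(c=1) 68(c=3) 35(c=4)]
  12. access 53: HIT, count now 2. Cache: [53(c=2) 68(c=3) 35(c=4)]
  13. access 68: HIT, count now 4. Cache: [53(c=2) 35(c=4) 68(c=4)]
  14. access 53: HIT, count now 3. Cache: [53(c=3) 35(c=4) 68(c=4)]
  15. access 53: HIT, count now 4. Cache: [35(c=4) 68(c=4) 53(c=4)]
  16. access 53: HIT, count now 5. Cache: [35(c=4) 68(c=4) 53(c=5)]
  17. access 53: HIT, count now 6. Cache: [35(c=4) 68(c=4) 53(c=6)]
  18. access 72: MISS, evict 35(c=4). Cache: [72(c=1) 68(c=4) 53(c=6)]
  19. access 53: HIT, count now 7. Cache: [72(c=1) 68(c=4) 53(c=7)]
  20. access 53: HIT, count now 8. Cache: [72(c=1) 68(c=4) 53(c=8)]
  21. access 53: HIT, count now 9. Cache: [72(c=1) 68(c=4) 53(c=9)]
  22. access 35: MISS, evict 72(c=1). Cache: [35(c=1) 68(c=4) 53(c=9)]
  23. access 53: HIT, count now 10. Cache: [35(c=1) 68(c=4) 53(c=10)]
  24. access 72: MISS, evict 35(c=1). Cache: [72(c=1) 68(c=4) 53(c=10)]
  25. access 53: HIT, count now 11. Cache: [72(c=1) 68(c=4) 53(c=11)]
  26. access 35: MISS, evict 72(c=1). Cache: [35(c=1) 68(c=4) 53(c=11)]
  27. access 53: HIT, count now 12. Cache: [35(c=1) 68(c=4) 53(c=12)]
  28. access 53: HIT, count now 13. Cache: [35(c=1) 68(c=4) 53(c=13)]
  29. access 53: HIT, count now 14. Cache: [35(c=1) 68(c=4) 53(c=14)]
  30. access 72: MISS, evict 35(c=1). Cache: [72(c=1) 68(c=4) 53(c=14)]
  31. access 57: MISS, evict 72(c=1). Cache: [57(c=1) 68(c=4) 53(c=14)]
  32. access 57: HIT, count now 2. Cache: [57(c=2) 68(c=4) 53(c=14)]
  33. access 53: HIT, count now 15. Cache: [57(c=2) 68(c=4) 53(c=15)]
  34. access 68: HIT, count now 5. Cache: [57(c=2) 68(c=5) 53(c=15)]
Total: 23 hits, 11 misses, 8 evictions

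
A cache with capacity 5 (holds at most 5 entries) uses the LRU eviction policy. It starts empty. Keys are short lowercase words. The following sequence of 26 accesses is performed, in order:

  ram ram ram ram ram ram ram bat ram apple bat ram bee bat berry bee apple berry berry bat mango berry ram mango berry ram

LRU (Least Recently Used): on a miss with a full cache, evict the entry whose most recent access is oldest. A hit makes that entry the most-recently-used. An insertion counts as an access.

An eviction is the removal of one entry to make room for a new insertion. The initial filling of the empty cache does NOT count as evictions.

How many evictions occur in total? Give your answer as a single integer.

LRU simulation (capacity=5):
  1. access ram: MISS. Cache (LRU->MRU): [ram]
  2. access ram: HIT. Cache (LRU->MRU): [ram]
  3. access ram: HIT. Cache (LRU->MRU): [ram]
  4. access ram: HIT. Cache (LRU->MRU): [ram]
  5. access ram: HIT. Cache (LRU->MRU): [ram]
  6. access ram: HIT. Cache (LRU->MRU): [ram]
  7. access ram: HIT. Cache (LRU->MRU): [ram]
  8. access bat: MISS. Cache (LRU->MRU): [ram bat]
  9. access ram: HIT. Cache (LRU->MRU): [bat ram]
  10. access apple: MISS. Cache (LRU->MRU): [bat ram apple]
  11. access bat: HIT. Cache (LRU->MRU): [ram apple bat]
  12. access ram: HIT. Cache (LRU->MRU): [apple bat ram]
  13. access bee: MISS. Cache (LRU->MRU): [apple bat ram bee]
  14. access bat: HIT. Cache (LRU->MRU): [apple ram bee bat]
  15. access berry: MISS. Cache (LRU->MRU): [apple ram bee bat berry]
  16. access bee: HIT. Cache (LRU->MRU): [apple ram bat berry bee]
  17. access apple: HIT. Cache (LRU->MRU): [ram bat berry bee apple]
  18. access berry: HIT. Cache (LRU->MRU): [ram bat bee apple berry]
  19. access berry: HIT. Cache (LRU->MRU): [ram bat bee apple berry]
  20. access bat: HIT. Cache (LRU->MRU): [ram bee apple berry bat]
  21. access mango: MISS, evict ram. Cache (LRU->MRU): [bee apple berry bat mango]
  22. access berry: HIT. Cache (LRU->MRU): [bee apple bat mango berry]
  23. access ram: MISS, evict bee. Cache (LRU->MRU): [apple bat mango berry ram]
  24. access mango: HIT. Cache (LRU->MRU): [apple bat berry ram mango]
  25. access berry: HIT. Cache (LRU->MRU): [apple bat ram mango berry]
  26. access ram: HIT. Cache (LRU->MRU): [apple bat mango berry ram]
Total: 19 hits, 7 misses, 2 evictions

Answer: 2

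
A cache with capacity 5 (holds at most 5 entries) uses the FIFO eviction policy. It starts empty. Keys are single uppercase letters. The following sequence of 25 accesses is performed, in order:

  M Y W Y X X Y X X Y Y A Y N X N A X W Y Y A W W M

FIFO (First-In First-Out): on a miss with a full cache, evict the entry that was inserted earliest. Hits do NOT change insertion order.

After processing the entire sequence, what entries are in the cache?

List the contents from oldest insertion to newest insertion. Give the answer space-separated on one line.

FIFO simulation (capacity=5):
  1. access M: MISS. Cache (old->new): [M]
  2. access Y: MISS. Cache (old->new): [M Y]
  3. access W: MISS. Cache (old->new): [M Y W]
  4. access Y: HIT. Cache (old->new): [M Y W]
  5. access X: MISS. Cache (old->new): [M Y W X]
  6. access X: HIT. Cache (old->new): [M Y W X]
  7. access Y: HIT. Cache (old->new): [M Y W X]
  8. access X: HIT. Cache (old->new): [M Y W X]
  9. access X: HIT. Cache (old->new): [M Y W X]
  10. access Y: HIT. Cache (old->new): [M Y W X]
  11. access Y: HIT. Cache (old->new): [M Y W X]
  12. access A: MISS. Cache (old->new): [M Y W X A]
  13. access Y: HIT. Cache (old->new): [M Y W X A]
  14. access N: MISS, evict M. Cache (old->new): [Y W X A N]
  15. access X: HIT. Cache (old->new): [Y W X A N]
  16. access N: HIT. Cache (old->new): [Y W X A N]
  17. access A: HIT. Cache (old->new): [Y W X A N]
  18. access X: HIT. Cache (old->new): [Y W X A N]
  19. access W: HIT. Cache (old->new): [Y W X A N]
  20. access Y: HIT. Cache (old->new): [Y W X A N]
  21. access Y: HIT. Cache (old->new): [Y W X A N]
  22. access A: HIT. Cache (old->new): [Y W X A N]
  23. access W: HIT. Cache (old->new): [Y W X A N]
  24. access W: HIT. Cache (old->new): [Y W X A N]
  25. access M: MISS, evict Y. Cache (old->new): [W X A N M]
Total: 18 hits, 7 misses, 2 evictions

Answer: W X A N M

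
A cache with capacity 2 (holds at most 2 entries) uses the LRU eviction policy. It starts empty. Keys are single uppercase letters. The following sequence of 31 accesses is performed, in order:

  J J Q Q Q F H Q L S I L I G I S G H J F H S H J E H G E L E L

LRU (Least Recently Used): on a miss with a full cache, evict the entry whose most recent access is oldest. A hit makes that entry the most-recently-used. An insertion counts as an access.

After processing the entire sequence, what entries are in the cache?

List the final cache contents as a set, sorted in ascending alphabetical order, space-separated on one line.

Answer: E L

Derivation:
LRU simulation (capacity=2):
  1. access J: MISS. Cache (LRU->MRU): [J]
  2. access J: HIT. Cache (LRU->MRU): [J]
  3. access Q: MISS. Cache (LRU->MRU): [J Q]
  4. access Q: HIT. Cache (LRU->MRU): [J Q]
  5. access Q: HIT. Cache (LRU->MRU): [J Q]
  6. access F: MISS, evict J. Cache (LRU->MRU): [Q F]
  7. access H: MISS, evict Q. Cache (LRU->MRU): [F H]
  8. access Q: MISS, evict F. Cache (LRU->MRU): [H Q]
  9. access L: MISS, evict H. Cache (LRU->MRU): [Q L]
  10. access S: MISS, evict Q. Cache (LRU->MRU): [L S]
  11. access I: MISS, evict L. Cache (LRU->MRU): [S I]
  12. access L: MISS, evict S. Cache (LRU->MRU): [I L]
  13. access I: HIT. Cache (LRU->MRU): [L I]
  14. access G: MISS, evict L. Cache (LRU->MRU): [I G]
  15. access I: HIT. Cache (LRU->MRU): [G I]
  16. access S: MISS, evict G. Cache (LRU->MRU): [I S]
  17. access G: MISS, evict I. Cache (LRU->MRU): [S G]
  18. access H: MISS, evict S. Cache (LRU->MRU): [G H]
  19. access J: MISS, evict G. Cache (LRU->MRU): [H J]
  20. access F: MISS, evict H. Cache (LRU->MRU): [J F]
  21. access H: MISS, evict J. Cache (LRU->MRU): [F H]
  22. access S: MISS, evict F. Cache (LRU->MRU): [H S]
  23. access H: HIT. Cache (LRU->MRU): [S H]
  24. access J: MISS, evict S. Cache (LRU->MRU): [H J]
  25. access E: MISS, evict H. Cache (LRU->MRU): [J E]
  26. access H: MISS, evict J. Cache (LRU->MRU): [E H]
  27. access G: MISS, evict E. Cache (LRU->MRU): [H G]
  28. access E: MISS, evict H. Cache (LRU->MRU): [G E]
  29. access L: MISS, evict G. Cache (LRU->MRU): [E L]
  30. access E: HIT. Cache (LRU->MRU): [L E]
  31. access L: HIT. Cache (LRU->MRU): [E L]
Total: 8 hits, 23 misses, 21 evictions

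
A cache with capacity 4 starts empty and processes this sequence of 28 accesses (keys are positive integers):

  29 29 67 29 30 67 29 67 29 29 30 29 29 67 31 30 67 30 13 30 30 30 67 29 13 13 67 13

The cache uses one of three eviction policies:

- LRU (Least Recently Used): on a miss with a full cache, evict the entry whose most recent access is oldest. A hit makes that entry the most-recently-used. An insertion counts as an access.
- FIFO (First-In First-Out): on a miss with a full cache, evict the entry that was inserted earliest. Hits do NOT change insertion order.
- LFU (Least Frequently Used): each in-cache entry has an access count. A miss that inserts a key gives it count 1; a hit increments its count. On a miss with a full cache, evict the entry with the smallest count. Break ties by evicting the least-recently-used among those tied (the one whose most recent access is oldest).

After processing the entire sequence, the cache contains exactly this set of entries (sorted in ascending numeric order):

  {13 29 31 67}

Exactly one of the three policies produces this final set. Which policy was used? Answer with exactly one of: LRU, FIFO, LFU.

Simulating under each policy and comparing final sets:
  LRU: final set = {13 29 30 67} -> differs
  FIFO: final set = {13 29 31 67} -> MATCHES target
  LFU: final set = {13 29 30 67} -> differs
Only FIFO produces the target set.

Answer: FIFO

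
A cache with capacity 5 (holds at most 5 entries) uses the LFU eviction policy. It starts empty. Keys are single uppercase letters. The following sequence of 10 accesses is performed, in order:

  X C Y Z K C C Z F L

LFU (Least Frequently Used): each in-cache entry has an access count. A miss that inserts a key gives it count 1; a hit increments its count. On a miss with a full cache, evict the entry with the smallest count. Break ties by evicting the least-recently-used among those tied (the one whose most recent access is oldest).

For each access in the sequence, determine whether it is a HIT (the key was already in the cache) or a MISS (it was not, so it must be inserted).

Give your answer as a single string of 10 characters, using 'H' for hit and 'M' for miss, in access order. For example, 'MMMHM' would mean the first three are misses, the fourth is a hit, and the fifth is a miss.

LFU simulation (capacity=5):
  1. access X: MISS. Cache: [X(c=1)]
  2. access C: MISS. Cache: [X(c=1) C(c=1)]
  3. access Y: MISS. Cache: [X(c=1) C(c=1) Y(c=1)]
  4. access Z: MISS. Cache: [X(c=1) C(c=1) Y(c=1) Z(c=1)]
  5. access K: MISS. Cache: [X(c=1) C(c=1) Y(c=1) Z(c=1) K(c=1)]
  6. access C: HIT, count now 2. Cache: [X(c=1) Y(c=1) Z(c=1) K(c=1) C(c=2)]
  7. access C: HIT, count now 3. Cache: [X(c=1) Y(c=1) Z(c=1) K(c=1) C(c=3)]
  8. access Z: HIT, count now 2. Cache: [X(c=1) Y(c=1) K(c=1) Z(c=2) C(c=3)]
  9. access F: MISS, evict X(c=1). Cache: [Y(c=1) K(c=1) F(c=1) Z(c=2) C(c=3)]
  10. access L: MISS, evict Y(c=1). Cache: [K(c=1) F(c=1) L(c=1) Z(c=2) C(c=3)]
Total: 3 hits, 7 misses, 2 evictions

Answer: MMMMMHHHMM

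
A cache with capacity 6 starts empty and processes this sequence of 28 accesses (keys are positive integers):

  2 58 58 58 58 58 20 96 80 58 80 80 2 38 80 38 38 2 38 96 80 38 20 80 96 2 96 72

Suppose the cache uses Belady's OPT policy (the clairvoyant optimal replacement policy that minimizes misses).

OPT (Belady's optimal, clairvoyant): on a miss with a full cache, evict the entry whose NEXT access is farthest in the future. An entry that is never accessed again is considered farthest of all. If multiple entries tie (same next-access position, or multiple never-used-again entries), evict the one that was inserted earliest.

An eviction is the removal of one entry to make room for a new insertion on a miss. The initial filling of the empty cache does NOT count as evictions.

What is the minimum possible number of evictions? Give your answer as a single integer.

Answer: 1

Derivation:
OPT (Belady) simulation (capacity=6):
  1. access 2: MISS. Cache: [2]
  2. access 58: MISS. Cache: [2 58]
  3. access 58: HIT. Next use of 58: step 4. Cache: [2 58]
  4. access 58: HIT. Next use of 58: step 5. Cache: [2 58]
  5. access 58: HIT. Next use of 58: step 6. Cache: [2 58]
  6. access 58: HIT. Next use of 58: step 10. Cache: [2 58]
  7. access 20: MISS. Cache: [2 58 20]
  8. access 96: MISS. Cache: [2 58 20 96]
  9. access 80: MISS. Cache: [2 58 20 96 80]
  10. access 58: HIT. Next use of 58: never. Cache: [2 58 20 96 80]
  11. access 80: HIT. Next use of 80: step 12. Cache: [2 58 20 96 80]
  12. access 80: HIT. Next use of 80: step 15. Cache: [2 58 20 96 80]
  13. access 2: HIT. Next use of 2: step 18. Cache: [2 58 20 96 80]
  14. access 38: MISS. Cache: [2 58 20 96 80 38]
  15. access 80: HIT. Next use of 80: step 21. Cache: [2 58 20 96 80 38]
  16. access 38: HIT. Next use of 38: step 17. Cache: [2 58 20 96 80 38]
  17. access 38: HIT. Next use of 38: step 19. Cache: [2 58 20 96 80 38]
  18. access 2: HIT. Next use of 2: step 26. Cache: [2 58 20 96 80 38]
  19. access 38: HIT. Next use of 38: step 22. Cache: [2 58 20 96 80 38]
  20. access 96: HIT. Next use of 96: step 25. Cache: [2 58 20 96 80 38]
  21. access 80: HIT. Next use of 80: step 24. Cache: [2 58 20 96 80 38]
  22. access 38: HIT. Next use of 38: never. Cache: [2 58 20 96 80 38]
  23. access 20: HIT. Next use of 20: never. Cache: [2 58 20 96 80 38]
  24. access 80: HIT. Next use of 80: never. Cache: [2 58 20 96 80 38]
  25. access 96: HIT. Next use of 96: step 27. Cache: [2 58 20 96 80 38]
  26. access 2: HIT. Next use of 2: never. Cache: [2 58 20 96 80 38]
  27. access 96: HIT. Next use of 96: never. Cache: [2 58 20 96 80 38]
  28. access 72: MISS, evict 2 (next use: never). Cache: [58 20 96 80 38 72]
Total: 21 hits, 7 misses, 1 evictions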